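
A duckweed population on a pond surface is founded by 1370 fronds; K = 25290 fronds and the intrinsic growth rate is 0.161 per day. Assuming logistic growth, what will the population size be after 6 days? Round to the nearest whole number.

A = (K − N₀)/N₀ = (25290 − 1370)/1370 = 17.46.
N(t) = K/(1 + A·e^(−rt)) = 25290/(1 + 17.46×e^(−0.161×6)).
e^(−0.966) = 0.3806; denominator = 1 + 17.46×0.3806 = 7.6453.
N = 25290/7.6453 = 3307.93.

3308 fronds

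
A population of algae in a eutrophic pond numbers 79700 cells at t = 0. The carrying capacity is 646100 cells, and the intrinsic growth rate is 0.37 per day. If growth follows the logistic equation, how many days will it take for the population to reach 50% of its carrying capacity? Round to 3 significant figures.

5.30 days

A = (K − N₀)/N₀ = (646100 − 79700)/79700 = 7.1066.
Solve 646100/(1 + 7.1066·e^(−0.37t)) = 323050: 1 + 7.1066·e^(−0.37t) = 2, so e^(−0.37t) = 0.140713.
−0.37·t = ln(0.140713) = -1.961, so t = 1.961/0.37 = 5.3001.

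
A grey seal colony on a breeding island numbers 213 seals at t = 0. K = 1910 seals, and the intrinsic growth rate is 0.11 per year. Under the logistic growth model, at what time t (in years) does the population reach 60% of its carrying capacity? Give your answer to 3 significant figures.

A = (K − N₀)/N₀ = (1910 − 213)/213 = 7.9671.
Solve 1910/(1 + 7.9671·e^(−0.11t)) = 1146: 1 + 7.9671·e^(−0.11t) = 1.6667, so e^(−0.11t) = 0.0836771.
−0.11·t = ln(0.0836771) = -2.4808, so t = 2.4808/0.11 = 22.553.

22.6 years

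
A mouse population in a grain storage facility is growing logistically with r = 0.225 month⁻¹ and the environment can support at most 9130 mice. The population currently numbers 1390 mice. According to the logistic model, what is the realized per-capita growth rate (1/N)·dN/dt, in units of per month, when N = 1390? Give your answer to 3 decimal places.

(1/N)·dN/dt = r(1 − N/K) = 0.225 × (1 − 1390/9130).
= 0.225 × 0.84775 = 0.19074.

0.191 per month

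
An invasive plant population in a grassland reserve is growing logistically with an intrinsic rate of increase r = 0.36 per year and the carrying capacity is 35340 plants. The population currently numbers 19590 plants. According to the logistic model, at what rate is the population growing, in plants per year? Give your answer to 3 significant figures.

dN/dt = rN(1 − N/K) = 0.36 × 19590 × (1 − 19590/35340).
1 − 19590/35340 = 0.44567; dN/dt = 0.36 × 19590 × 0.44567 = 3143.

3140 plants per year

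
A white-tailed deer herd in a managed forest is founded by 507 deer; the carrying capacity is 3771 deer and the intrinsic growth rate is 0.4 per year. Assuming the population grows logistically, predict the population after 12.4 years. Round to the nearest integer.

3608 deer

A = (K − N₀)/N₀ = (3771 − 507)/507 = 6.4379.
N(t) = K/(1 + A·e^(−rt)) = 3771/(1 + 6.4379×e^(−0.4×12.4)).
e^(−4.96) = 0.0070129; denominator = 1 + 6.4379×0.0070129 = 1.0451.
N = 3771/1.0451 = 3608.1.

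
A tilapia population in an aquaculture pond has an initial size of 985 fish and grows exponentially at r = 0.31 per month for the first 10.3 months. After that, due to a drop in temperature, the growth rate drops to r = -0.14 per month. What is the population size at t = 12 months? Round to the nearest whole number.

Phase 1: N(10.3) = 985·e^(0.31×10.3) = 985·e^3.193 = 23996.
Phase 2 runs for 12 − 10.3 = 1.7 months at r = -0.14.
N(12) = 23996·e^(-0.14×1.7) = 23996·e^-0.238 = 18913.7.

18914 fish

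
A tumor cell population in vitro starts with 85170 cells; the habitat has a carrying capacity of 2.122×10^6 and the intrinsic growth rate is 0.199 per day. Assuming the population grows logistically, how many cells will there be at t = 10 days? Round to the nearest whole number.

A = (K − N₀)/N₀ = (2.122×10^6 − 85170)/85170 = 23.915.
N(t) = K/(1 + A·e^(−rt)) = 2.122×10^6/(1 + 23.915×e^(−0.199×10)).
e^(−1.99) = 0.1367; denominator = 1 + 23.915×0.1367 = 4.2691.
N = 2.122×10^6/4.2691 = 497066.

497066 cells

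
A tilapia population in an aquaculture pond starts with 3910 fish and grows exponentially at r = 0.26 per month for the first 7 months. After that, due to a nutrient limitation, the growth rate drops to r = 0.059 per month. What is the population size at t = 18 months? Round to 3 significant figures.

Phase 1: N(7) = 3910·e^(0.26×7) = 3910·e^1.82 = 24132.
Phase 2 runs for 18 − 7 = 11 months at r = 0.059.
N(18) = 24132·e^(0.059×11) = 24132·e^0.649 = 46179.6.

46200 fish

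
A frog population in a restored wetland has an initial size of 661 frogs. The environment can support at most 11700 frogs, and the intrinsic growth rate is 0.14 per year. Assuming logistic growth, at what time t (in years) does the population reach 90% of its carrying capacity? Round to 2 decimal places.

35.80 years

A = (K − N₀)/N₀ = (11700 − 661)/661 = 16.7.
Solve 11700/(1 + 16.7·e^(−0.14t)) = 10530: 1 + 16.7·e^(−0.14t) = 1.1111, so e^(−0.14t) = 0.00665318.
−0.14·t = ln(0.00665318) = -5.0127, so t = 5.0127/0.14 = 35.805.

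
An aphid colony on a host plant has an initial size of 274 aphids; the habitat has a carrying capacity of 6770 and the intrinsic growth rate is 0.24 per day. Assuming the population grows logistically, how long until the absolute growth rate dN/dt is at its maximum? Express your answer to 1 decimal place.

13.2 days

Logistic growth is fastest at N = K/2 = 3385.
A = (K − N₀)/N₀ = 23.708. Set K/(1 + A·e^(−rt)) = K/2 → A·e^(−rt) = 1.
e^(−0.24t) = 1/23.708 = 0.0421798, so t = ln(23.708)/0.24 = 3.1658/0.24 = 13.191.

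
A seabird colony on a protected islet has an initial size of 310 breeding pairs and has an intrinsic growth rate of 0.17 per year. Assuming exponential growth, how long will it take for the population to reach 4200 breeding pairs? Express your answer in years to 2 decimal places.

15.33 years

Set N₀·e^(rt) = 4200: e^(0.17·t) = 4200/310 = 13.548.
0.17·t = ln(13.548) = 2.6063, so t = 2.6063/0.17 = 15.331.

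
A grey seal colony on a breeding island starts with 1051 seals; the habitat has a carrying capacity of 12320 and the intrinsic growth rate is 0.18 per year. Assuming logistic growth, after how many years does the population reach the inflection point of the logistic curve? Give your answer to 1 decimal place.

Logistic growth is fastest at N = K/2 = 6160.
A = (K − N₀)/N₀ = 10.722. Set K/(1 + A·e^(−rt)) = K/2 → A·e^(−rt) = 1.
e^(−0.18t) = 1/10.722 = 0.0932647, so t = ln(10.722)/0.18 = 2.3723/0.18 = 13.18.

13.2 years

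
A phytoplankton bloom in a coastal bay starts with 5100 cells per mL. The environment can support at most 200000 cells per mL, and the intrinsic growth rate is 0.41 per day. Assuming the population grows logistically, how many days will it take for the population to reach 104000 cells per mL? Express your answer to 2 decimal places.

9.08 days

A = (K − N₀)/N₀ = (200000 − 5100)/5100 = 38.216.
Solve 200000/(1 + 38.216·e^(−0.41t)) = 104000: 1 + 38.216·e^(−0.41t) = 1.9231, so e^(−0.41t) = 0.0241544.
−0.41·t = ln(0.0241544) = -3.7233, so t = 3.7233/0.41 = 9.0812.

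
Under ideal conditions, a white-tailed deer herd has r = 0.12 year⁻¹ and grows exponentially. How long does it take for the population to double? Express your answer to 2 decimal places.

5.78 years

Doubling time t_d = ln(2)/r = 0.6931/0.12 = 5.7762.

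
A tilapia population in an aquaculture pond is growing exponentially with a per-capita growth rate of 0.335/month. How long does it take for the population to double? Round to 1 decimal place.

2.1 months

Doubling time t_d = ln(2)/r = 0.6931/0.335 = 2.0691.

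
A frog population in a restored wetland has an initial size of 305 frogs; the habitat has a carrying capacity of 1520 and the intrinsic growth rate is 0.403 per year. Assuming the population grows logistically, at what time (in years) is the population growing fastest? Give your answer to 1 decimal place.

3.4 years

Logistic growth is fastest at N = K/2 = 760.
A = (K − N₀)/N₀ = 3.9836. Set K/(1 + A·e^(−rt)) = K/2 → A·e^(−rt) = 1.
e^(−0.403t) = 1/3.9836 = 0.251029, so t = ln(3.9836)/0.403 = 1.3822/0.403 = 3.4297.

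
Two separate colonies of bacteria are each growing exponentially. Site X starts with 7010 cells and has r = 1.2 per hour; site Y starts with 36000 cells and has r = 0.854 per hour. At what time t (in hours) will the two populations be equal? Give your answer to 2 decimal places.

Set 7010·e^(1.2t) = 36000·e^(0.854t).
e^((1.2 − 0.854)t) = 36000/7010 → e^(0.346·t) = 5.1355.
0.346·t = ln(5.1355) = 1.6362, so t = 1.6362/0.346 = 4.7288.

4.73 hours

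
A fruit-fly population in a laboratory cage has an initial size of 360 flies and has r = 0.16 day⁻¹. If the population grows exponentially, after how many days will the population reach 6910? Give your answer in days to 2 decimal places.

Set N₀·e^(rt) = 6910: e^(0.16·t) = 6910/360 = 19.194.
0.16·t = ln(19.194) = 2.9546, so t = 2.9546/0.16 = 18.466.

18.47 days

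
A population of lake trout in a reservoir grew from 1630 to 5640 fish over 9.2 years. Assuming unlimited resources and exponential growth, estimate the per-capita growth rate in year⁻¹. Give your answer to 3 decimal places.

0.135 per year

From N(t) = N₀·e^(rt): e^(r·9.2) = 5640/1630 = 3.4601.
r·9.2 = ln(3.4601) = 1.2413, so r = 1.2413/9.2 = 0.13492.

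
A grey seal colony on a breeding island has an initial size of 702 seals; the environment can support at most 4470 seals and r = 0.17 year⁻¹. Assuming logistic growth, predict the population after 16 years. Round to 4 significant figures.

A = (K − N₀)/N₀ = (4470 − 702)/702 = 5.3675.
N(t) = K/(1 + A·e^(−rt)) = 4470/(1 + 5.3675×e^(−0.17×16)).
e^(−2.72) = 0.065875; denominator = 1 + 5.3675×0.065875 = 1.3536.
N = 4470/1.3536 = 3302.34.

3302 seals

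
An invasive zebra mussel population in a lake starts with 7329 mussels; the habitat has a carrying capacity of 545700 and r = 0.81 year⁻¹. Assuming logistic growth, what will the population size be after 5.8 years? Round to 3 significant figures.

A = (K − N₀)/N₀ = (545700 − 7329)/7329 = 73.458.
N(t) = K/(1 + A·e^(−rt)) = 545700/(1 + 73.458×e^(−0.81×5.8)).
e^(−4.698) = 0.0091135; denominator = 1 + 73.458×0.0091135 = 1.6695.
N = 545700/1.6695 = 326873.

327000 mussels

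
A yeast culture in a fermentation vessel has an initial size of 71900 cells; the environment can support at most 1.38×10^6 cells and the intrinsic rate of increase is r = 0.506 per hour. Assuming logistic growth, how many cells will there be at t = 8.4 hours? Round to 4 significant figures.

A = (K − N₀)/N₀ = (1.38×10^6 − 71900)/71900 = 18.193.
N(t) = K/(1 + A·e^(−rt)) = 1.38×10^6/(1 + 18.193×e^(−0.506×8.4)).
e^(−4.25) = 0.014259; denominator = 1 + 18.193×0.014259 = 1.2594.
N = 1.38×10^6/1.2594 = 1.095751×10^6.

1096000 cells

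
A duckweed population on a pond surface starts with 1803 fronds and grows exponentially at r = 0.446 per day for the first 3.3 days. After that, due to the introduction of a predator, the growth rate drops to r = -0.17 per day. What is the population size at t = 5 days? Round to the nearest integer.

Phase 1: N(3.3) = 1803·e^(0.446×3.3) = 1803·e^1.472 = 7855.8.
Phase 2 runs for 5 − 3.3 = 1.7 days at r = -0.17.
N(5) = 7855.8·e^(-0.17×1.7) = 7855.8·e^-0.289 = 5884.09.

5884 fronds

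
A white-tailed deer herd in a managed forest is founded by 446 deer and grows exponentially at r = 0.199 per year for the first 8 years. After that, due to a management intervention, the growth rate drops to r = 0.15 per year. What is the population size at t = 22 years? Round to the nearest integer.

17896 deer

Phase 1: N(8) = 446·e^(0.199×8) = 446·e^1.592 = 2191.45.
Phase 2 runs for 22 − 8 = 14 years at r = 0.15.
N(22) = 2191.45·e^(0.15×14) = 2191.45·e^2.1 = 17895.8.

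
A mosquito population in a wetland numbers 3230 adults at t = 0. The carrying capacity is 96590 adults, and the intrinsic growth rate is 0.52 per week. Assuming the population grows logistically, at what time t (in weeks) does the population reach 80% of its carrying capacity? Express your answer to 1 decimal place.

A = (K − N₀)/N₀ = (96590 − 3230)/3230 = 28.904.
Solve 96590/(1 + 28.904·e^(−0.52t)) = 77272: 1 + 28.904·e^(−0.52t) = 1.25, so e^(−0.52t) = 0.00864931.
−0.52·t = ln(0.00864931) = -4.7503, so t = 4.7503/0.52 = 9.1351.

9.1 weeks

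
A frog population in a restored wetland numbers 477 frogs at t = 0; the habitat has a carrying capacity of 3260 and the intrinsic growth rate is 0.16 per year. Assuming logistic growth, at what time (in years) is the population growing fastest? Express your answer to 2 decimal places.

11.02 years

Logistic growth is fastest at N = K/2 = 1630.
A = (K − N₀)/N₀ = 5.8344. Set K/(1 + A·e^(−rt)) = K/2 → A·e^(−rt) = 1.
e^(−0.16t) = 1/5.8344 = 0.171398, so t = ln(5.8344)/0.16 = 1.7638/0.16 = 11.024.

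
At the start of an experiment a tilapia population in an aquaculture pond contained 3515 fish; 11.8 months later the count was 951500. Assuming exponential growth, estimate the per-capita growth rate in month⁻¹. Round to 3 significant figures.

0.475 per month

From N(t) = N₀·e^(rt): e^(r·11.8) = 951500/3515 = 270.7.
r·11.8 = ln(270.7) = 5.601, so r = 5.601/11.8 = 0.47466.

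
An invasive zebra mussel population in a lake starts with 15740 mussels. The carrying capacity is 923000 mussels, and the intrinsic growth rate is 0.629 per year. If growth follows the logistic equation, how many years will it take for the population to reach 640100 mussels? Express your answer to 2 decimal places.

A = (K − N₀)/N₀ = (923000 − 15740)/15740 = 57.64.
Solve 923000/(1 + 57.64·e^(−0.629t)) = 640100: 1 + 57.64·e^(−0.629t) = 1.442, so e^(−0.629t) = 0.00766758.
−0.629·t = ln(0.00766758) = -4.8708, so t = 4.8708/0.629 = 7.7436.

7.74 years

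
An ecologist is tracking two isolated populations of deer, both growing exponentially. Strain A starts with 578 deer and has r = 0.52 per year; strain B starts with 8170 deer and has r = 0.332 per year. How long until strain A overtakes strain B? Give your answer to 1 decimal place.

Set 578·e^(0.52t) = 8170·e^(0.332t).
e^((0.52 − 0.332)t) = 8170/578 → e^(0.188·t) = 14.135.
0.188·t = ln(14.135) = 2.6487, so t = 2.6487/0.188 = 14.089.

14.1 years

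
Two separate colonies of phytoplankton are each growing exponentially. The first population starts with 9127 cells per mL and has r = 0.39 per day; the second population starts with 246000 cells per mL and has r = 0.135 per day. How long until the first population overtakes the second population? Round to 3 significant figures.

Set 9127·e^(0.39t) = 246000·e^(0.135t).
e^((0.39 − 0.135)t) = 246000/9127 → e^(0.255·t) = 26.953.
0.255·t = ln(26.953) = 3.2941, so t = 3.2941/0.255 = 12.918.

12.9 days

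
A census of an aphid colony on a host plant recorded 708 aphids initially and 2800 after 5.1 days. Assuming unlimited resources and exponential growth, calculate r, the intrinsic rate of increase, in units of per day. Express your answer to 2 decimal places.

From N(t) = N₀·e^(rt): e^(r·5.1) = 2800/708 = 3.9548.
r·5.1 = ln(3.9548) = 1.3749, so r = 1.3749/5.1 = 0.26959.

0.27 per day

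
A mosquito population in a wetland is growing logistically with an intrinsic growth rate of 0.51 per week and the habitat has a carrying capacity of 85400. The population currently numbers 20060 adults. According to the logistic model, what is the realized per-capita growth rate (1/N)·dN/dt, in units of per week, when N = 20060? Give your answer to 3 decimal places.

0.390 per week

(1/N)·dN/dt = r(1 − N/K) = 0.51 × (1 − 20060/85400).
= 0.51 × 0.76511 = 0.3902.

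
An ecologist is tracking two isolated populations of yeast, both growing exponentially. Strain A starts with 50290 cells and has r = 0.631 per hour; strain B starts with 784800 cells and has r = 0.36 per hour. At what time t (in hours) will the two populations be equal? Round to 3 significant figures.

Set 50290·e^(0.631t) = 784800·e^(0.36t).
e^((0.631 − 0.36)t) = 784800/50290 → e^(0.271·t) = 15.605.
0.271·t = ln(15.605) = 2.7476, so t = 2.7476/0.271 = 10.139.

10.1 hours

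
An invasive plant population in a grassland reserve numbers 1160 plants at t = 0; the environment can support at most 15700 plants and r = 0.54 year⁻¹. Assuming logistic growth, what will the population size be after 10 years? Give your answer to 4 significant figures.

A = (K − N₀)/N₀ = (15700 − 1160)/1160 = 12.534.
N(t) = K/(1 + A·e^(−rt)) = 15700/(1 + 12.534×e^(−0.54×10)).
e^(−5.4) = 0.0045166; denominator = 1 + 12.534×0.0045166 = 1.0566.
N = 15700/1.0566 = 14858.8.

14860 plants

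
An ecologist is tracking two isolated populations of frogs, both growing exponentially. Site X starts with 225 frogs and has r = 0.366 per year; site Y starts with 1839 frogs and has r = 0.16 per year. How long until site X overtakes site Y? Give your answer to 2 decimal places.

Set 225·e^(0.366t) = 1839·e^(0.16t).
e^((0.366 − 0.16)t) = 1839/225 → e^(0.206·t) = 8.1733.
0.206·t = ln(8.1733) = 2.1009, so t = 2.1009/0.206 = 10.198.

10.20 years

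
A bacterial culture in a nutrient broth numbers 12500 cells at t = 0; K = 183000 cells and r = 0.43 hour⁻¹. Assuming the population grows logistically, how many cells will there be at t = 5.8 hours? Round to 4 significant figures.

86060 cells

A = (K − N₀)/N₀ = (183000 − 12500)/12500 = 13.64.
N(t) = K/(1 + A·e^(−rt)) = 183000/(1 + 13.64×e^(−0.43×5.8)).
e^(−2.494) = 0.082579; denominator = 1 + 13.64×0.082579 = 2.1264.
N = 183000/2.1264 = 86061.9.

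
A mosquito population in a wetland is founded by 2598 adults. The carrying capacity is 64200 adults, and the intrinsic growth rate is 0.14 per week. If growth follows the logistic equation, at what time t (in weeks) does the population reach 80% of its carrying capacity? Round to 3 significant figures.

32.5 weeks

A = (K − N₀)/N₀ = (64200 − 2598)/2598 = 23.711.
Solve 64200/(1 + 23.711·e^(−0.14t)) = 51360: 1 + 23.711·e^(−0.14t) = 1.25, so e^(−0.14t) = 0.0105435.
−0.14·t = ln(0.0105435) = -4.5522, so t = 4.5522/0.14 = 32.516.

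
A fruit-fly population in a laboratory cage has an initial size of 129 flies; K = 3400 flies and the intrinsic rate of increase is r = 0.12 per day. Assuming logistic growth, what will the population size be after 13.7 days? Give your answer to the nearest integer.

576 flies

A = (K − N₀)/N₀ = (3400 − 129)/129 = 25.357.
N(t) = K/(1 + A·e^(−rt)) = 3400/(1 + 25.357×e^(−0.12×13.7)).
e^(−1.644) = 0.19321; denominator = 1 + 25.357×0.19321 = 5.899.
N = 3400/5.899 = 576.365.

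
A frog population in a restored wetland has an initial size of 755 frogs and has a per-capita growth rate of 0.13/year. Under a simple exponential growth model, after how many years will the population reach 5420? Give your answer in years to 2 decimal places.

15.16 years

Set N₀·e^(rt) = 5420: e^(0.13·t) = 5420/755 = 7.1788.
0.13·t = ln(7.1788) = 1.9711, so t = 1.9711/0.13 = 15.163.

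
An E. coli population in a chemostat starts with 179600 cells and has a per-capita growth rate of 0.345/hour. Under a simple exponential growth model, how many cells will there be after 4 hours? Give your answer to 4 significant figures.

N(t) = N₀·e^(rt) = 179600 × e^(0.345×4) = 179600 × e^1.38.
e^1.38 ≈ 3.9749, so N ≈ 179600 × 3.9749 = 713892.

713900 cells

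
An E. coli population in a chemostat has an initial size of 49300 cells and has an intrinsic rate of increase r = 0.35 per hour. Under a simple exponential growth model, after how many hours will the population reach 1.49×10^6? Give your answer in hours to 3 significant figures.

Set N₀·e^(rt) = 1.49×10^6: e^(0.35·t) = 1.49×10^6/49300 = 30.223.
0.35·t = ln(30.223) = 3.4086, so t = 3.4086/0.35 = 9.7389.

9.74 hours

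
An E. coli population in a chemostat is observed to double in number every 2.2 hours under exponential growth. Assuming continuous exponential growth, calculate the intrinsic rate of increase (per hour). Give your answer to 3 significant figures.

r = ln(2)/t_d = 0.6931/2.2 = 0.31507.

0.315 per hour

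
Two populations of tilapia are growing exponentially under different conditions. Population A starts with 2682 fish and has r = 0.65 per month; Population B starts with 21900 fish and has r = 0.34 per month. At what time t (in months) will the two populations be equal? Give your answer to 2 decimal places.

6.77 months

Set 2682·e^(0.65t) = 21900·e^(0.34t).
e^((0.65 − 0.34)t) = 21900/2682 → e^(0.31·t) = 8.1655.
0.31·t = ln(8.1655) = 2.0999, so t = 2.0999/0.31 = 6.7739.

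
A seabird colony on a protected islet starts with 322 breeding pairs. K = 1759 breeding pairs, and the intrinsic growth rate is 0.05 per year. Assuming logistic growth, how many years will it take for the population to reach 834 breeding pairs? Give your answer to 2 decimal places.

A = (K − N₀)/N₀ = (1759 − 322)/322 = 4.4627.
Solve 1759/(1 + 4.4627·e^(−0.05t)) = 834: 1 + 4.4627·e^(−0.05t) = 2.1091, so e^(−0.05t) = 0.248528.
−0.05·t = ln(0.248528) = -1.3922, so t = 1.3922/0.05 = 27.844.

27.84 years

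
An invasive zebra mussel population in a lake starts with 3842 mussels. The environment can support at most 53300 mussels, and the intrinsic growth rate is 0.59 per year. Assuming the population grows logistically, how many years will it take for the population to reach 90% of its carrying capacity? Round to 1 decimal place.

A = (K − N₀)/N₀ = (53300 − 3842)/3842 = 12.873.
Solve 53300/(1 + 12.873·e^(−0.59t)) = 47970: 1 + 12.873·e^(−0.59t) = 1.1111, so e^(−0.59t) = 0.00863134.
−0.59·t = ln(0.00863134) = -4.7524, so t = 4.7524/0.59 = 8.0548.

8.1 years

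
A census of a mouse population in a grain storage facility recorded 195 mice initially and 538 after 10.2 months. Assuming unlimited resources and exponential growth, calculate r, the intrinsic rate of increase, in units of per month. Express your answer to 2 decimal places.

0.10 per month

From N(t) = N₀·e^(rt): e^(r·10.2) = 538/195 = 2.759.
r·10.2 = ln(2.759) = 1.0149, so r = 1.0149/10.2 = 0.099496.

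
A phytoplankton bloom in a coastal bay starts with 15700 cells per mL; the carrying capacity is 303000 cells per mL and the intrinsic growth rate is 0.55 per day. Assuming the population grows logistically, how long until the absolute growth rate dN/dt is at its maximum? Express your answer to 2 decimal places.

5.29 days

Logistic growth is fastest at N = K/2 = 151500.
A = (K − N₀)/N₀ = 18.299. Set K/(1 + A·e^(−rt)) = K/2 → A·e^(−rt) = 1.
e^(−0.55t) = 1/18.299 = 0.0546467, so t = ln(18.299)/0.55 = 2.9069/0.55 = 5.2852.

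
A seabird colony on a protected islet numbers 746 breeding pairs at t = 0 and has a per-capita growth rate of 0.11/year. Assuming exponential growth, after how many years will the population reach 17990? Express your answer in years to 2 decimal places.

28.93 years

Set N₀·e^(rt) = 17990: e^(0.11·t) = 17990/746 = 24.115.
0.11·t = ln(24.115) = 3.1828, so t = 3.1828/0.11 = 28.935.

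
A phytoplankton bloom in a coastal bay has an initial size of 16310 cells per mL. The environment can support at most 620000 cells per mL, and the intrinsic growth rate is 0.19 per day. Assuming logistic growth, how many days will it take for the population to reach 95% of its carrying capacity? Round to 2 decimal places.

A = (K − N₀)/N₀ = (620000 − 16310)/16310 = 37.013.
Solve 620000/(1 + 37.013·e^(−0.19t)) = 589000: 1 + 37.013·e^(−0.19t) = 1.0526, so e^(−0.19t) = 0.00142196.
−0.19·t = ln(0.00142196) = -6.5557, so t = 6.5557/0.19 = 34.504.

34.50 days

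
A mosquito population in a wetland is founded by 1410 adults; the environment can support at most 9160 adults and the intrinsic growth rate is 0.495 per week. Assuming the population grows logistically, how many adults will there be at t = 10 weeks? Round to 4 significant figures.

8817 adults

A = (K − N₀)/N₀ = (9160 − 1410)/1410 = 5.4965.
N(t) = K/(1 + A·e^(−rt)) = 9160/(1 + 5.4965×e^(−0.495×10)).
e^(−4.95) = 0.0070834; denominator = 1 + 5.4965×0.0070834 = 1.0389.
N = 9160/1.0389 = 8816.73.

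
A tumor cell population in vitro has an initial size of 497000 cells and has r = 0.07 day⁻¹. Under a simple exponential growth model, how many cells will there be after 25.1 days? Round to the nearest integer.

2880128 cells

N(t) = N₀·e^(rt) = 497000 × e^(0.07×25.1) = 497000 × e^1.757.
e^1.757 ≈ 5.795, so N ≈ 497000 × 5.795 = 2.880128×10^6.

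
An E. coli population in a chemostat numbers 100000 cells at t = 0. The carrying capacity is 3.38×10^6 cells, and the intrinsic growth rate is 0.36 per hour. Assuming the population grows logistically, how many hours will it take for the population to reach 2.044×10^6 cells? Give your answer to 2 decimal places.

10.88 hours

A = (K − N₀)/N₀ = (3.38×10^6 − 100000)/100000 = 32.8.
Solve 3.38×10^6/(1 + 32.8·e^(−0.36t)) = 2.044×10^6: 1 + 32.8·e^(−0.36t) = 1.6536, so e^(−0.36t) = 0.0199274.
−0.36·t = ln(0.0199274) = -3.9157, so t = 3.9157/0.36 = 10.877.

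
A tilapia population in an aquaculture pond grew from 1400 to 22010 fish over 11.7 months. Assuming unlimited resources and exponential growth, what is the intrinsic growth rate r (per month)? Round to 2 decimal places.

From N(t) = N₀·e^(rt): e^(r·11.7) = 22010/1400 = 15.721.
r·11.7 = ln(15.721) = 2.755, so r = 2.755/11.7 = 0.23547.

0.24 per month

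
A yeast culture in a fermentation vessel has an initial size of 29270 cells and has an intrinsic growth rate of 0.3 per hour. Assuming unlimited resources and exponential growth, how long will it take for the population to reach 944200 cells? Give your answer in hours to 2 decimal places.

11.58 hours

Set N₀·e^(rt) = 944200: e^(0.3·t) = 944200/29270 = 32.258.
0.3·t = ln(32.258) = 3.4738, so t = 3.4738/0.3 = 11.579.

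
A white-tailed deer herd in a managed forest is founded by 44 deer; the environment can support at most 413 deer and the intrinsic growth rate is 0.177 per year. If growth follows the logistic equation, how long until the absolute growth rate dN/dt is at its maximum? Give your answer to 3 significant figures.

12.0 years

Logistic growth is fastest at N = K/2 = 206.5.
A = (K − N₀)/N₀ = 8.3864. Set K/(1 + A·e^(−rt)) = K/2 → A·e^(−rt) = 1.
e^(−0.177t) = 1/8.3864 = 0.119241, so t = ln(8.3864)/0.177 = 2.1266/0.177 = 12.015.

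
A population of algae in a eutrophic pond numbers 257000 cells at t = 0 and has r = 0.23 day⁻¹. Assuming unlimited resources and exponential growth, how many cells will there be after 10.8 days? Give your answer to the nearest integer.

N(t) = N₀·e^(rt) = 257000 × e^(0.23×10.8) = 257000 × e^2.484.
e^2.484 ≈ 11.989, so N ≈ 257000 × 11.989 = 3.081205×10^6.

3081205 cells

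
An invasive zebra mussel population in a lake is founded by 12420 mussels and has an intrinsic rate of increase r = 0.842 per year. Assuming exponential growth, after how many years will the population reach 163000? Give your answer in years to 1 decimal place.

3.1 years

Set N₀·e^(rt) = 163000: e^(0.842·t) = 163000/12420 = 13.124.
0.842·t = ln(13.124) = 2.5744, so t = 2.5744/0.842 = 3.0575.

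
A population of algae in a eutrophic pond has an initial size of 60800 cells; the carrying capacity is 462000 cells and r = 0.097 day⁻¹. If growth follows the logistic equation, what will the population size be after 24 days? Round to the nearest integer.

281140 cells

A = (K − N₀)/N₀ = (462000 − 60800)/60800 = 6.5987.
N(t) = K/(1 + A·e^(−rt)) = 462000/(1 + 6.5987×e^(−0.097×24)).
e^(−2.328) = 0.097491; denominator = 1 + 6.5987×0.097491 = 1.6433.
N = 462000/1.6433 = 281140.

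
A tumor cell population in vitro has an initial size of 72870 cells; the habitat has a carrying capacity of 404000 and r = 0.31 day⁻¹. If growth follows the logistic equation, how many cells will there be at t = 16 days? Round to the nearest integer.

A = (K − N₀)/N₀ = (404000 − 72870)/72870 = 4.5441.
N(t) = K/(1 + A·e^(−rt)) = 404000/(1 + 4.5441×e^(−0.31×16)).
e^(−4.96) = 0.0070129; denominator = 1 + 4.5441×0.0070129 = 1.0319.
N = 404000/1.0319 = 391523.

391523 cells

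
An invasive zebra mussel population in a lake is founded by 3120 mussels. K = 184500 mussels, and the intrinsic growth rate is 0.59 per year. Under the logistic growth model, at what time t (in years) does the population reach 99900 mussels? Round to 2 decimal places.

A = (K − N₀)/N₀ = (184500 − 3120)/3120 = 58.135.
Solve 184500/(1 + 58.135·e^(−0.59t)) = 99900: 1 + 58.135·e^(−0.59t) = 1.8468, so e^(−0.59t) = 0.014567.
−0.59·t = ln(0.014567) = -4.229, so t = 4.229/0.59 = 7.1678.

7.17 years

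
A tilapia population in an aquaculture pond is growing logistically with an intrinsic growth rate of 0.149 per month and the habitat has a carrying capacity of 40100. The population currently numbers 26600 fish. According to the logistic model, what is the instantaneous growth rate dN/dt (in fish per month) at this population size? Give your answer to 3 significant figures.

1330 fish per month

dN/dt = rN(1 − N/K) = 0.149 × 26600 × (1 − 26600/40100).
1 − 26600/40100 = 0.33666; dN/dt = 0.149 × 26600 × 0.33666 = 1334.3.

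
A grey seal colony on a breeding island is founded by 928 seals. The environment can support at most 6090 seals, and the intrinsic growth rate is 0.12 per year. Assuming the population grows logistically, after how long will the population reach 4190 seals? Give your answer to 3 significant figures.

20.9 years

A = (K − N₀)/N₀ = (6090 − 928)/928 = 5.5625.
Solve 6090/(1 + 5.5625·e^(−0.12t)) = 4190: 1 + 5.5625·e^(−0.12t) = 1.4535, so e^(−0.12t) = 0.081521.
−0.12·t = ln(0.081521) = -2.5069, so t = 2.5069/0.12 = 20.891.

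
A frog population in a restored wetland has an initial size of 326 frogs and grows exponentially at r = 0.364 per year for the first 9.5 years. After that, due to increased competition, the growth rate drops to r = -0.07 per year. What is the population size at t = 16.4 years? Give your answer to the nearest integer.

6386 frogs

Phase 1: N(9.5) = 326·e^(0.364×9.5) = 326·e^3.458 = 10351.6.
Phase 2 runs for 16.4 − 9.5 = 6.9 years at r = -0.07.
N(16.4) = 10351.6·e^(-0.07×6.9) = 10351.6·e^-0.483 = 6386.22.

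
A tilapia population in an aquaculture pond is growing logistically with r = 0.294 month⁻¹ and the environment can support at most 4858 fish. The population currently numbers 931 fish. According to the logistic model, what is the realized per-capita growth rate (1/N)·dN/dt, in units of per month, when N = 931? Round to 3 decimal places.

0.238 per month

(1/N)·dN/dt = r(1 − N/K) = 0.294 × (1 − 931/4858).
= 0.294 × 0.80836 = 0.23766.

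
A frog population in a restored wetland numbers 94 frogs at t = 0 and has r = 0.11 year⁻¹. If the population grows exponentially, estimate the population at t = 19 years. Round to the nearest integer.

N(t) = N₀·e^(rt) = 94 × e^(0.11×19) = 94 × e^2.09.
e^2.09 ≈ 8.0849, so N ≈ 94 × 8.0849 = 759.982.

760 frogs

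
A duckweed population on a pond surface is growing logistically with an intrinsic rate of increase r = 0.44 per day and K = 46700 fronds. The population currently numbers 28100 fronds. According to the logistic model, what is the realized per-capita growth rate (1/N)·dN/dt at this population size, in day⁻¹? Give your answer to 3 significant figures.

(1/N)·dN/dt = r(1 − N/K) = 0.44 × (1 − 28100/46700).
= 0.44 × 0.39829 = 0.17525.

0.175 per day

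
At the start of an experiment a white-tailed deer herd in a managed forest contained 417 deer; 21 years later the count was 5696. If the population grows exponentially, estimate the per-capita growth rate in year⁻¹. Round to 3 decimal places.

0.124 per year

From N(t) = N₀·e^(rt): e^(r·21) = 5696/417 = 13.659.
r·21 = ln(13.659) = 2.6144, so r = 2.6144/21 = 0.1245.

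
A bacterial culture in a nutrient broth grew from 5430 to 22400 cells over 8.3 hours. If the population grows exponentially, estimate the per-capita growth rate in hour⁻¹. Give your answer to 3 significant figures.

0.171 per hour

From N(t) = N₀·e^(rt): e^(r·8.3) = 22400/5430 = 4.1252.
r·8.3 = ln(4.1252) = 1.4171, so r = 1.4171/8.3 = 0.17074.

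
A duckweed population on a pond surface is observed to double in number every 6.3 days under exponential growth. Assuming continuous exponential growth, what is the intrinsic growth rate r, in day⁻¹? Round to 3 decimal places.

0.110 per day

r = ln(2)/t_d = 0.6931/6.3 = 0.11002.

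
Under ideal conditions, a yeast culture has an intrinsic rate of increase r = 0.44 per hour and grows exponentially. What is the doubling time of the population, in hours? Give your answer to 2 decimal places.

1.58 hours

Doubling time t_d = ln(2)/r = 0.6931/0.44 = 1.5753.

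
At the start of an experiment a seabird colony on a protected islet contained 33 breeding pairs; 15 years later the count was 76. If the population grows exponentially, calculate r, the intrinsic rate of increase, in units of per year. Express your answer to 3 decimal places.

From N(t) = N₀·e^(rt): e^(r·15) = 76/33 = 2.303.
r·15 = ln(2.303) = 0.83423, so r = 0.83423/15 = 0.055615.

0.056 per year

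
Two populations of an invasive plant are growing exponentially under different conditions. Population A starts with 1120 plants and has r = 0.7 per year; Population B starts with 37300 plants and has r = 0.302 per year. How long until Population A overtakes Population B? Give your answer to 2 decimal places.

Set 1120·e^(0.7t) = 37300·e^(0.302t).
e^((0.7 − 0.302)t) = 37300/1120 → e^(0.398·t) = 33.304.
0.398·t = ln(33.304) = 3.5057, so t = 3.5057/0.398 = 8.8082.

8.81 years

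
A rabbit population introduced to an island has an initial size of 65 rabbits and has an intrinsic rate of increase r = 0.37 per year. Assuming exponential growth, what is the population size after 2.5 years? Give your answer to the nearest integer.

164 rabbits

N(t) = N₀·e^(rt) = 65 × e^(0.37×2.5) = 65 × e^0.925.
e^0.925 ≈ 2.5219, so N ≈ 65 × 2.5219 = 163.921.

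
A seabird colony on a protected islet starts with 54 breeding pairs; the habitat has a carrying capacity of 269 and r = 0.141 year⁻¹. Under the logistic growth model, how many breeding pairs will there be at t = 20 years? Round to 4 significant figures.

217.4 breeding pairs

A = (K − N₀)/N₀ = (269 − 54)/54 = 3.9815.
N(t) = K/(1 + A·e^(−rt)) = 269/(1 + 3.9815×e^(−0.141×20)).
e^(−2.82) = 0.059606; denominator = 1 + 3.9815×0.059606 = 1.2373.
N = 269/1.2373 = 217.405.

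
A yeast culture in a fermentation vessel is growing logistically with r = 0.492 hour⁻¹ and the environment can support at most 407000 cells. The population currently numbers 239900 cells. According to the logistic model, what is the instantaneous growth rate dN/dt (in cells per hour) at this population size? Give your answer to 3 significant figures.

48500 cells per hour

dN/dt = rN(1 − N/K) = 0.492 × 239900 × (1 − 239900/407000).
1 − 239900/407000 = 0.41057; dN/dt = 0.492 × 239900 × 0.41057 = 48459.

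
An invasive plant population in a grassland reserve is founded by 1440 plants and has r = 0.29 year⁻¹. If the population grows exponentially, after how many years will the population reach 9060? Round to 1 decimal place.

Set N₀·e^(rt) = 9060: e^(0.29·t) = 9060/1440 = 6.2917.
0.29·t = ln(6.2917) = 1.8392, so t = 1.8392/0.29 = 6.3422.

6.3 years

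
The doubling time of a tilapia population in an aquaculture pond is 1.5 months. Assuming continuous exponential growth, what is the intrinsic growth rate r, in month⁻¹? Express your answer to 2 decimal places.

r = ln(2)/t_d = 0.6931/1.5 = 0.4621.

0.46 per month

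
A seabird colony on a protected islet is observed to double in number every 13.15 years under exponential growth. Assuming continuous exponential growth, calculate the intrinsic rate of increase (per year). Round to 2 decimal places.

0.05 per year

r = ln(2)/t_d = 0.6931/13.15 = 0.052711.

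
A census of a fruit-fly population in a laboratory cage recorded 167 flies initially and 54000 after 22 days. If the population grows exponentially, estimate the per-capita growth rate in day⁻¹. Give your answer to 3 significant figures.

From N(t) = N₀·e^(rt): e^(r·22) = 54000/167 = 323.35.
r·22 = ln(323.35) = 5.7787, so r = 5.7787/22 = 0.26267.

0.263 per day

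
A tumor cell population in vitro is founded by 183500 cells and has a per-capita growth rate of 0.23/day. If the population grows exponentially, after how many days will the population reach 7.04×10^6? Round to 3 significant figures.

15.9 days

Set N₀·e^(rt) = 7.04×10^6: e^(0.23·t) = 7.04×10^6/183500 = 38.365.
0.23·t = ln(38.365) = 3.6471, so t = 3.6471/0.23 = 15.857.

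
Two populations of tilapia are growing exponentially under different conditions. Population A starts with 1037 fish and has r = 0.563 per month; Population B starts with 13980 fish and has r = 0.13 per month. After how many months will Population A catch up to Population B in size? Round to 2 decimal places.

6.01 months

Set 1037·e^(0.563t) = 13980·e^(0.13t).
e^((0.563 − 0.13)t) = 13980/1037 → e^(0.433·t) = 13.481.
0.433·t = ln(13.481) = 2.6013, so t = 2.6013/0.433 = 6.0076.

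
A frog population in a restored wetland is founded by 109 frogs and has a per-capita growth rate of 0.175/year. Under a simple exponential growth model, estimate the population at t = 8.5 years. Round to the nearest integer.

N(t) = N₀·e^(rt) = 109 × e^(0.175×8.5) = 109 × e^1.487.
e^1.487 ≈ 4.426, so N ≈ 109 × 4.426 = 482.436.

482 frogs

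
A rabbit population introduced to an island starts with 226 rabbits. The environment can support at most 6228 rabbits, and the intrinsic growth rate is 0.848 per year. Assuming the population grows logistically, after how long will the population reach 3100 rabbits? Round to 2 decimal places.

A = (K − N₀)/N₀ = (6228 − 226)/226 = 26.558.
Solve 6228/(1 + 26.558·e^(−0.848t)) = 3100: 1 + 26.558·e^(−0.848t) = 2.009, so e^(−0.848t) = 0.0379942.
−0.848·t = ln(0.0379942) = -3.2703, so t = 3.2703/0.848 = 3.8565.

3.86 years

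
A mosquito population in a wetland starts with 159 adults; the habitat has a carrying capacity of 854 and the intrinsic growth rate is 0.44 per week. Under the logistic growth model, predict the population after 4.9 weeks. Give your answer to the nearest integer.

A = (K − N₀)/N₀ = (854 − 159)/159 = 4.3711.
N(t) = K/(1 + A·e^(−rt)) = 854/(1 + 4.3711×e^(−0.44×4.9)).
e^(−2.156) = 0.11579; denominator = 1 + 4.3711×0.11579 = 1.5061.
N = 854/1.5061 = 567.022.

567 adults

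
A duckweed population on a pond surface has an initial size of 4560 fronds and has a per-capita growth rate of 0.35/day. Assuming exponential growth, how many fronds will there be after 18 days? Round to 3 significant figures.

2480000 fronds

N(t) = N₀·e^(rt) = 4560 × e^(0.35×18) = 4560 × e^6.3.
e^6.3 ≈ 544.57, so N ≈ 4560 × 544.57 = 2.483248×10^6.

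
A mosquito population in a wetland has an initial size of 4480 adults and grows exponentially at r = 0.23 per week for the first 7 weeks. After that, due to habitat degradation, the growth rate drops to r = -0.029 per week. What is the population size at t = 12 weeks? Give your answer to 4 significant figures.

Phase 1: N(7) = 4480·e^(0.23×7) = 4480·e^1.61 = 22412.6.
Phase 2 runs for 12 − 7 = 5 weeks at r = -0.029.
N(12) = 22412.6·e^(-0.029×5) = 22412.6·e^-0.145 = 19387.4.

19390 adults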